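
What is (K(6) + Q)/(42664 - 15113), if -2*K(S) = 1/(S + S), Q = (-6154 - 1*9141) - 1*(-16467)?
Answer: 28127/661224 ≈ 0.042538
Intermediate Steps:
Q = 1172 (Q = (-6154 - 9141) + 16467 = -15295 + 16467 = 1172)
K(S) = -1/(4*S) (K(S) = -1/(2*(S + S)) = -1/(2*S)/2 = -1/(4*S))
(K(6) + Q)/(42664 - 15113) = (-¼/6 + 1172)/(42664 - 15113) = (-¼*⅙ + 1172)/27551 = (-1/24 + 1172)*(1/27551) = (28127/24)*(1/27551) = 28127/661224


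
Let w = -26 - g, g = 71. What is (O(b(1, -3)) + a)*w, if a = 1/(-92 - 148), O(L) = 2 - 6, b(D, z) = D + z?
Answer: 93217/240 ≈ 388.40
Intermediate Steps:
O(L) = -4
w = -97 (w = -26 - 1*71 = -26 - 71 = -97)
a = -1/240 (a = 1/(-240) = -1/240 ≈ -0.0041667)
(O(b(1, -3)) + a)*w = (-4 - 1/240)*(-97) = -961/240*(-97) = 93217/240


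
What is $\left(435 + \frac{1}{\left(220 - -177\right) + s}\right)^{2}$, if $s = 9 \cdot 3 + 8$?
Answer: $\frac{35314302241}{186624} \approx 1.8923 \cdot 10^{5}$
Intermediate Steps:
$s = 35$ ($s = 27 + 8 = 35$)
$\left(435 + \frac{1}{\left(220 - -177\right) + s}\right)^{2} = \left(435 + \frac{1}{\left(220 - -177\right) + 35}\right)^{2} = \left(435 + \frac{1}{\left(220 + 177\right) + 35}\right)^{2} = \left(435 + \frac{1}{397 + 35}\right)^{2} = \left(435 + \frac{1}{432}\right)^{2} = \left(\frac{187921}{432}\right)^{2} = \frac{35314302241}{186624}$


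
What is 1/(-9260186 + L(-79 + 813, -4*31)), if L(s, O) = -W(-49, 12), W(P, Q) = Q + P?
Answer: -1/9260149 ≈ -1.0799e-7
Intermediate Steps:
W(P, Q) = P + Q
L(s, O) = 37 (L(s, O) = -(-49 + 12) = -1*(-37) = 37)
1/(-9260186 + L(-79 + 813, -4*31)) = 1/(-9260186 + 37) = 1/(-9260149) = -1/9260149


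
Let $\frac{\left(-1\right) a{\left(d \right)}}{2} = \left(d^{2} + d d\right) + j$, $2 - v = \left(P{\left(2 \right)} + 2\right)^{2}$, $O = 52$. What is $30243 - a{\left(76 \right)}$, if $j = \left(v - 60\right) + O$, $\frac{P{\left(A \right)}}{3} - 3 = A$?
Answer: $52757$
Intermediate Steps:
$P{\left(A \right)} = 9 + 3 A$
$v = -287$ ($v = 2 - \left(\left(9 + 3 \cdot 2\right) + 2\right)^{2} = 2 - \left(\left(9 + 6\right) + 2\right)^{2} = 2 - \left(15 + 2\right)^{2} = 2 - 17^{2} = 2 - 289 = -287$)
$j = -295$ ($j = \left(-287 - 60\right) + 52 = -347 + 52 = -295$)
$a{\left(d \right)} = 590 - 4 d^{2}$ ($a{\left(d \right)} = - 2 \left(\left(d^{2} + d d\right) - 295\right) = - 2 \left(\left(d^{2} + d^{2}\right) - 295\right) = - 2 \left(2 d^{2} - 295\right) = - 2 \left(-295 + 2 d^{2}\right) = 590 - 4 d^{2}$)
$30243 - a{\left(76 \right)} = 30243 - \left(590 - 4 \cdot 76^{2}\right) = 30243 - \left(590 - 23104\right) = 30243 - -22514 = 30243 + 22514 = 52757$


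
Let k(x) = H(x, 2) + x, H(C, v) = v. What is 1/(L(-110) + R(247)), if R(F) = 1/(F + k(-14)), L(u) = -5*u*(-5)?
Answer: -235/646249 ≈ -0.00036364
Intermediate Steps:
L(u) = 25*u
k(x) = 2 + x
R(F) = 1/(-12 + F) (R(F) = 1/(F + (2 - 14)) = 1/(F - 12) = 1/(-12 + F))
1/(L(-110) + R(247)) = 1/(25*(-110) + 1/(-12 + 247)) = 1/(-2750 + 1/235) = 1/(-646249/235) = -235/646249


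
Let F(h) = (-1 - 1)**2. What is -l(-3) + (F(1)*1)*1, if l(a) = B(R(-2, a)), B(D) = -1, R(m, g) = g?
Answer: 5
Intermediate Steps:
F(h) = 4 (F(h) = (-2)**2 = 4)
l(a) = -1
-l(-3) + (F(1)*1)*1 = -1*(-1) + (4*1)*1 = 1 + 4*1 = 1 + 4 = 5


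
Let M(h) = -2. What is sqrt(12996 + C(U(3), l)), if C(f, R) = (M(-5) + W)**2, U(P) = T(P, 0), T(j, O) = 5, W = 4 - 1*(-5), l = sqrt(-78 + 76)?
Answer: sqrt(13045) ≈ 114.21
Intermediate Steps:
l = I*sqrt(2) (l = sqrt(-2) = I*sqrt(2) ≈ 1.4142*I)
W = 9 (W = 4 + 5 = 9)
U(P) = 5
C(f, R) = 49 (C(f, R) = (-2 + 9)**2 = 7**2 = 49)
sqrt(12996 + C(U(3), l)) = sqrt(12996 + 49) = sqrt(13045)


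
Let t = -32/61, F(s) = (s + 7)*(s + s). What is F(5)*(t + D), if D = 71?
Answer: 515880/61 ≈ 8457.0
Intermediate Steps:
F(s) = 2*s*(7 + s) (F(s) = (7 + s)*(2*s) = 2*s*(7 + s))
t = -32/61 (t = -32*1/61 = -32/61 ≈ -0.52459)
F(5)*(t + D) = (2*5*(7 + 5))*(-32/61 + 71) = (2*5*12)*(4299/61) = 120*(4299/61) = 515880/61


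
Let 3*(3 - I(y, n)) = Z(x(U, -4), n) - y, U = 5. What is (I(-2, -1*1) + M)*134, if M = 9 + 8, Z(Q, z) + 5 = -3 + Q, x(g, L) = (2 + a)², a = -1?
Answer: 8710/3 ≈ 2903.3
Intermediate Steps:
x(g, L) = 1 (x(g, L) = (2 - 1)² = 1² = 1)
Z(Q, z) = -8 + Q (Z(Q, z) = -5 + (-3 + Q) = -8 + Q)
I(y, n) = 16/3 + y/3 (I(y, n) = 3 - ((-8 + 1) - y)/3 = 3 - (-7 - y)/3 = 3 + (7/3 + y/3) = 16/3 + y/3)
M = 17
(I(-2, -1*1) + M)*134 = ((16/3 + (⅓)*(-2)) + 17)*134 = ((16/3 - ⅔) + 17)*134 = (14/3 + 17)*134 = (65/3)*134 = 8710/3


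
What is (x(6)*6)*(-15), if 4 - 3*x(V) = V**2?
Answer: 960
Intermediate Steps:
x(V) = 4/3 - V**2/3
(x(6)*6)*(-15) = ((4/3 - 1/3*6**2)*6)*(-15) = ((4/3 - 1/3*36)*6)*(-15) = ((4/3 - 12)*6)*(-15) = -32/3*6*(-15) = -64*(-15) = 960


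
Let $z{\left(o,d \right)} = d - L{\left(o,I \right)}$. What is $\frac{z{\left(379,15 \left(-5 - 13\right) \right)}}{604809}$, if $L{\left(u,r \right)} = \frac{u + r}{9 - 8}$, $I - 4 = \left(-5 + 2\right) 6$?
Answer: $- \frac{635}{604809} \approx -0.0010499$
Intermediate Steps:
$I = -14$ ($I = 4 + \left(-5 + 2\right) 6 = 4 - 18 = -14$)
$L{\left(u,r \right)} = r + u$ ($L{\left(u,r \right)} = \frac{r + u}{1} = \left(r + u\right) 1 = r + u$)
$z{\left(o,d \right)} = 14 + d - o$ ($z{\left(o,d \right)} = d - \left(-14 + o\right) = 14 + d - o$)
$\frac{z{\left(379,15 \left(-5 - 13\right) \right)}}{604809} = \frac{14 + 15 \left(-5 - 13\right) - 379}{604809} = \left(14 + 15 \left(-18\right) - 379\right) \frac{1}{604809} = \left(14 - 270 - 379\right) \frac{1}{604809} = \left(-635\right) \frac{1}{604809} = - \frac{635}{604809}$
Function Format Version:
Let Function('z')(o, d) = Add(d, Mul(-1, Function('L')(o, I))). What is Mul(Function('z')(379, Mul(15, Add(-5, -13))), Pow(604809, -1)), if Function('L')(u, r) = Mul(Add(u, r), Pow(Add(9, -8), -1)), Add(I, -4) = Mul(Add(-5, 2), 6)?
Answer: Rational(-635, 604809) ≈ -0.0010499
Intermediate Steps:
I = -14 (I = Add(4, Mul(Add(-5, 2), 6)) = Add(4, Mul(-3, 6)) = Add(4, -18) = -14)
Function('L')(u, r) = Add(r, u) (Function('L')(u, r) = Mul(Add(r, u), Pow(1, -1)) = Mul(Add(r, u), 1) = Add(r, u))
Function('z')(o, d) = Add(14, d, Mul(-1, o)) (Function('z')(o, d) = Add(d, Mul(-1, Add(-14, o))) = Add(d, Add(14, Mul(-1, o))) = Add(14, d, Mul(-1, o)))
Mul(Function('z')(379, Mul(15, Add(-5, -13))), Pow(604809, -1)) = Mul(Add(14, Mul(15, Add(-5, -13)), Mul(-1, 379)), Pow(604809, -1)) = Mul(Add(14, Mul(15, -18), -379), Rational(1, 604809)) = Mul(Add(14, -270, -379), Rational(1, 604809)) = Mul(-635, Rational(1, 604809)) = Rational(-635, 604809)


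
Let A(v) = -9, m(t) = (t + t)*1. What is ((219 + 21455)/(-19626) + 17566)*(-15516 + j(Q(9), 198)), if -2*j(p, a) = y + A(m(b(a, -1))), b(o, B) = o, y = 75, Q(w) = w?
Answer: -893364275743/3271 ≈ -2.7312e+8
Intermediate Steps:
m(t) = 2*t (m(t) = (2*t)*1 = 2*t)
j(p, a) = -33 (j(p, a) = -(75 - 9)/2 = -½*66 = -33)
((219 + 21455)/(-19626) + 17566)*(-15516 + j(Q(9), 198)) = ((219 + 21455)/(-19626) + 17566)*(-15516 - 33) = (21674*(-1/19626) + 17566)*(-15549) = (-10837/9813 + 17566)*(-15549) = (172364321/9813)*(-15549) = -893364275743/3271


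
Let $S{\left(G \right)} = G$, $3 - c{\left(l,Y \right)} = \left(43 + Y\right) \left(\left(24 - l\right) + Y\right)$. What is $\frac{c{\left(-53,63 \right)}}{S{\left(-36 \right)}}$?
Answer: $\frac{14837}{36} \approx 412.14$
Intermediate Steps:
$c{\left(l,Y \right)} = 3 - \left(43 + Y\right) \left(24 + Y - l\right)$ ($c{\left(l,Y \right)} = 3 - \left(43 + Y\right) \left(\left(24 - l\right) + Y\right) = 3 - \left(43 + Y\right) \left(24 + Y - l\right)$)
$\frac{c{\left(-53,63 \right)}}{S{\left(-36 \right)}} = \frac{-1029 - 63^{2} - 4221 + 43 \left(-53\right) + 63 \left(-53\right)}{-36} = \left(-1029 - 3969 - 4221 - 2279 - 3339\right) \left(- \frac{1}{36}\right) = \left(-14837\right) \left(- \frac{1}{36}\right) = \frac{14837}{36}$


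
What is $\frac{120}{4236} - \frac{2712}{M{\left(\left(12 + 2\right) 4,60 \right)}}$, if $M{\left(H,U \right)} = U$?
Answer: $- \frac{79728}{1765} \approx -45.172$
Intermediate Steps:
$\frac{120}{4236} - \frac{2712}{M{\left(\left(12 + 2\right) 4,60 \right)}} = \frac{120}{4236} - \frac{2712}{60} = 120 \cdot \frac{1}{4236} - \frac{226}{5} = \frac{10}{353} - \frac{226}{5} = - \frac{79728}{1765}$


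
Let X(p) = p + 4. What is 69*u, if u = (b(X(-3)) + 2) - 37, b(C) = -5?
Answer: -2760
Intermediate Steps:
X(p) = 4 + p
u = -40 (u = (-5 + 2) - 37 = -3 - 37 = -40)
69*u = 69*(-40) = -2760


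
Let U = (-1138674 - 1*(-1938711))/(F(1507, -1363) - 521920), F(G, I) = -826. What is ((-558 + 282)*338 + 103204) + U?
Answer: 740392757/74678 ≈ 9914.5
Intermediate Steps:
U = -114291/74678 (U = (-1138674 - 1*(-1938711))/(-826 - 521920) = (-1138674 + 1938711)/(-522746) = 800037*(-1/522746) = -114291/74678 ≈ -1.5305)
((-558 + 282)*338 + 103204) + U = ((-558 + 282)*338 + 103204) - 114291/74678 = (-276*338 + 103204) - 114291/74678 = (-93288 + 103204) - 114291/74678 = 9916 - 114291/74678 = 740392757/74678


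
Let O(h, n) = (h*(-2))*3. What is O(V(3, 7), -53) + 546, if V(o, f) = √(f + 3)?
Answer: 546 - 6*√10 ≈ 527.03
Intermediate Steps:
V(o, f) = √(3 + f)
O(h, n) = -6*h (O(h, n) = -2*h*3 = -6*h)
O(V(3, 7), -53) + 546 = -6*√(3 + 7) + 546 = -6*√10 + 546 = 546 - 6*√10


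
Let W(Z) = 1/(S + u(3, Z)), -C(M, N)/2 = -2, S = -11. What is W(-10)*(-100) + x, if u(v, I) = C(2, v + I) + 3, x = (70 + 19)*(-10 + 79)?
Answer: 6166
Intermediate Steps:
C(M, N) = 4 (C(M, N) = -2*(-2) = 4)
x = 6141 (x = 89*69 = 6141)
u(v, I) = 7 (u(v, I) = 4 + 3 = 7)
W(Z) = -¼ (W(Z) = 1/(-11 + 7) = 1/(-4) = -¼)
W(-10)*(-100) + x = -¼*(-100) + 6141 = 25 + 6141 = 6166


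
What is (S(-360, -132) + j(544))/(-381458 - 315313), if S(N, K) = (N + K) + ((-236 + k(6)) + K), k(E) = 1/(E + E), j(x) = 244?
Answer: 7391/8361252 ≈ 0.00088396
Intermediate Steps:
k(E) = 1/(2*E)
S(N, K) = -2831/12 + N + 2*K (S(N, K) = (N + K) + ((-236 + (½)/6) + K) = (K + N) + ((-236 + (½)*(⅙)) + K) = (K + N) + ((-236 + 1/12) + K) = (K + N) + (-2831/12 + K) = -2831/12 + N + 2*K)
(S(-360, -132) + j(544))/(-381458 - 315313) = ((-2831/12 - 360 + 2*(-132)) + 244)/(-381458 - 315313) = ((-2831/12 - 360 - 264) + 244)/(-696771) = (-10319/12 + 244)*(-1/696771) = -7391/12*(-1/696771) = 7391/8361252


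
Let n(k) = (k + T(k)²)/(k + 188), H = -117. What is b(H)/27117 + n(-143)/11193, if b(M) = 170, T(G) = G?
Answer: 5438156/116738685 ≈ 0.046584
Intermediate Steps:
n(k) = (k + k²)/(188 + k) (n(k) = (k + k²)/(k + 188) = (k + k²)/(188 + k))
b(H)/27117 + n(-143)/11193 = 170/27117 - 143*(1 - 143)/(188 - 143)/11193 = 170*(1/27117) - 143*(-142)/45*(1/11193) = 170/27117 - 143*1/45*(-142)*(1/11193) = 170/27117 + (20306/45)*(1/11193) = 170/27117 + 1562/38745 = 5438156/116738685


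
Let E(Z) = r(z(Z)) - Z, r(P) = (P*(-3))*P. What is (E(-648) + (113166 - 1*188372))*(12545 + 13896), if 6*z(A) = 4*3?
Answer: -1971705370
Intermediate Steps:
z(A) = 2 (z(A) = (4*3)/6 = (⅙)*12 = 2)
r(P) = -3*P² (r(P) = (-3*P)*P = -3*P²)
E(Z) = -12 - Z (E(Z) = -3*2² - Z = -3*4 - Z = -12 - Z)
(E(-648) + (113166 - 1*188372))*(12545 + 13896) = ((-12 - 1*(-648)) + (113166 - 1*188372))*(12545 + 13896) = ((-12 + 648) + (113166 - 188372))*26441 = (636 - 75206)*26441 = -74570*26441 = -1971705370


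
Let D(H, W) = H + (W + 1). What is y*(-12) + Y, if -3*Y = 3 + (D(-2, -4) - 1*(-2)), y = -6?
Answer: 72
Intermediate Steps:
D(H, W) = 1 + H + W (D(H, W) = H + (1 + W) = 1 + H + W)
Y = 0 (Y = -(3 + ((1 - 2 - 4) - 1*(-2)))/3 = -(3 + (-5 + 2))/3 = -(3 - 3)/3 = -⅓*0 = 0)
y*(-12) + Y = -6*(-12) + 0 = 72 + 0 = 72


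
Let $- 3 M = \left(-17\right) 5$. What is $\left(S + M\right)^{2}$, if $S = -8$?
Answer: $\frac{3721}{9} \approx 413.44$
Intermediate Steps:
$M = \frac{85}{3}$ ($M = - \frac{\left(-17\right) 5}{3} = \left(- \frac{1}{3}\right) \left(-85\right) = \frac{85}{3} \approx 28.333$)
$\left(S + M\right)^{2} = \left(-8 + \frac{85}{3}\right)^{2} = \left(\frac{61}{3}\right)^{2} = \frac{3721}{9}$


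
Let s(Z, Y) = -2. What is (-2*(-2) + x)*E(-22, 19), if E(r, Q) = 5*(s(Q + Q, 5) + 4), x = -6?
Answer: -20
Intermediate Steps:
E(r, Q) = 10 (E(r, Q) = 5*(-2 + 4) = 5*2 = 10)
(-2*(-2) + x)*E(-22, 19) = (-2*(-2) - 6)*10 = (4 - 6)*10 = -2*10 = -20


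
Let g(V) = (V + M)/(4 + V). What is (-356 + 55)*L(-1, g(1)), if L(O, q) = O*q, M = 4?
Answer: 301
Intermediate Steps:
g(V) = 1 (g(V) = (V + 4)/(4 + V) = (4 + V)/(4 + V) = 1)
(-356 + 55)*L(-1, g(1)) = (-356 + 55)*(-1*1) = -301*(-1) = 301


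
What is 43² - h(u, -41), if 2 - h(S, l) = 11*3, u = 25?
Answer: 1880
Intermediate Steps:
h(S, l) = -31 (h(S, l) = 2 - 11*3 = 2 - 1*33 = 2 - 33 = -31)
43² - h(u, -41) = 43² - 1*(-31) = 1849 + 31 = 1880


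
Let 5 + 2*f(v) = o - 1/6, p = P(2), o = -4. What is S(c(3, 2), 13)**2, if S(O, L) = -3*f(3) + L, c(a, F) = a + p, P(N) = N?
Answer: 11449/16 ≈ 715.56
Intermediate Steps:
p = 2
f(v) = -55/12 (f(v) = -5/2 + (-4 - 1/6)/2 = -5/2 + (1/2)*(-25/6) = -5/2 - 25/12 = -55/12)
c(a, F) = 2 + a (c(a, F) = a + 2 = 2 + a)
S(O, L) = 55/4 + L (S(O, L) = -3*(-55/12) + L = 55/4 + L)
S(c(3, 2), 13)**2 = (55/4 + 13)**2 = (107/4)**2 = 11449/16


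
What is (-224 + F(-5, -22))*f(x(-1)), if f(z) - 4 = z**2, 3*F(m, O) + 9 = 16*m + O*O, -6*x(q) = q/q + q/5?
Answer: -250408/675 ≈ -370.97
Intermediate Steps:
x(q) = -1/6 - q/30 (x(q) = -(q/q + q/5)/6 = -(1 + q*(1/5))/6 = -(1 + q/5)/6 = -1/6 - q/30)
F(m, O) = -3 + O**2/3 + 16*m/3 (F(m, O) = -3 + (16*m + O*O)/3 = -3 + (16*m + O**2)/3 = -3 + (O**2 + 16*m)/3 = -3 + (O**2/3 + 16*m/3) = -3 + O**2/3 + 16*m/3)
f(z) = 4 + z**2
(-224 + F(-5, -22))*f(x(-1)) = (-224 + (-3 + (1/3)*(-22)**2 + (16/3)*(-5)))*(4 + (-1/6 - 1/30*(-1))**2) = (-224 + (-3 + (1/3)*484 - 80/3))*(4 + (-1/6 + 1/30)**2) = (-224 + (-3 + 484/3 - 80/3))*(4 + (-2/15)**2) = (-224 + 395/3)*(4 + 4/225) = -277/3*904/225 = -250408/675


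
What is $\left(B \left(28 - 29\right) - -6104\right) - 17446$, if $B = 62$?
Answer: $-11404$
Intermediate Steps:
$\left(B \left(28 - 29\right) - -6104\right) - 17446 = \left(62 \left(28 - 29\right) - -6104\right) - 17446 = \left(62 \left(-1\right) + 6104\right) - 17446 = \left(-62 + 6104\right) - 17446 = 6042 - 17446 = -11404$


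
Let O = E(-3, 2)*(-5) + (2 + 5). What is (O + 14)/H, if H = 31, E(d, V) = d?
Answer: 36/31 ≈ 1.1613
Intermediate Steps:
O = 22 (O = -3*(-5) + (2 + 5) = 15 + 7 = 22)
(O + 14)/H = (22 + 14)/31 = 36*(1/31) = 36/31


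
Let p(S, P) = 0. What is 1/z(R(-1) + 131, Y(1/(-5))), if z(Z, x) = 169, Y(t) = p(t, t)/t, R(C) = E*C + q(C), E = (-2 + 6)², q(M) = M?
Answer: 1/169 ≈ 0.0059172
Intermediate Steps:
E = 16 (E = 4² = 16)
R(C) = 17*C (R(C) = 16*C + C = 17*C)
Y(t) = 0 (Y(t) = 0/t = 0)
1/z(R(-1) + 131, Y(1/(-5))) = 1/169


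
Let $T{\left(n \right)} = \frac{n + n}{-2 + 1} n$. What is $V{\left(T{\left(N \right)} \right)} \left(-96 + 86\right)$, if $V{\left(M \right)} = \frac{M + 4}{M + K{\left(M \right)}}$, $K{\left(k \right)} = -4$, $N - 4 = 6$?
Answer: $- \frac{490}{51} \approx -9.6078$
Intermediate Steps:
$N = 10$ ($N = 4 + 6 = 10$)
$T{\left(n \right)} = - 2 n^{2}$ ($T{\left(n \right)} = \frac{2 n}{-1} n = 2 n \left(-1\right) n = - 2 n n = - 2 n^{2}$)
$V{\left(M \right)} = \frac{4 + M}{-4 + M}$ ($V{\left(M \right)} = \frac{M + 4}{M - 4} = \frac{4 + M}{-4 + M}$)
$V{\left(T{\left(N \right)} \right)} \left(-96 + 86\right) = \frac{4 - 2 \cdot 10^{2}}{-4 - 2 \cdot 10^{2}} \left(-96 + 86\right) = \frac{4 - 200}{-4 - 200} \left(-10\right) = \frac{1}{-204} \left(-196\right) \left(-10\right) = \left(- \frac{1}{204}\right) \left(-196\right) \left(-10\right) = \frac{49}{51} \left(-10\right) = - \frac{490}{51}$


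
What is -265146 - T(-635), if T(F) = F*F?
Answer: -668371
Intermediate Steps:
T(F) = F**2
-265146 - T(-635) = -265146 - 1*(-635)**2 = -265146 - 1*403225 = -265146 - 403225 = -668371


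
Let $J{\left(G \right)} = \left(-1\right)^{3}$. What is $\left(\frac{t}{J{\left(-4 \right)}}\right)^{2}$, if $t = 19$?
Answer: $361$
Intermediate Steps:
$J{\left(G \right)} = -1$
$\left(\frac{t}{J{\left(-4 \right)}}\right)^{2} = \left(\frac{19}{-1}\right)^{2} = \left(19 \left(-1\right)\right)^{2} = \left(-19\right)^{2} = 361$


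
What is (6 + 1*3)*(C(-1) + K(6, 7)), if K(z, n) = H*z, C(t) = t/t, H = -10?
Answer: -531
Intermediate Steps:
C(t) = 1
K(z, n) = -10*z
(6 + 1*3)*(C(-1) + K(6, 7)) = (6 + 1*3)*(1 - 10*6) = (6 + 3)*(1 - 60) = 9*(-59) = -531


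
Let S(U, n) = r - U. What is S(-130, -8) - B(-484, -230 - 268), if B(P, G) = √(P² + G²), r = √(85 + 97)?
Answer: 130 + √182 - 2*√120565 ≈ -550.96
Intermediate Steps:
r = √182 ≈ 13.491
S(U, n) = √182 - U
B(P, G) = √(G² + P²)
S(-130, -8) - B(-484, -230 - 268) = (√182 - 1*(-130)) - √((-230 - 268)² + (-484)²) = (√182 + 130) - √((-498)² + 234256) = (130 + √182) - √(248004 + 234256) = (130 + √182) - √482260 = (130 + √182) - 2*√120565 = 130 + √182 - 2*√120565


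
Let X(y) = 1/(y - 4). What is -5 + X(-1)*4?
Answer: -29/5 ≈ -5.8000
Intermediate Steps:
X(y) = 1/(-4 + y)
-5 + X(-1)*4 = -5 + 4/(-4 - 1) = -5 + 4/(-5) = -5 - ⅕*4 = -5 - ⅘ = -29/5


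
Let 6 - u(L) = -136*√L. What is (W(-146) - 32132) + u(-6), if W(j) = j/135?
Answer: -4337156/135 + 136*I*√6 ≈ -32127.0 + 333.13*I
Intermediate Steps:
W(j) = j/135 (W(j) = j*(1/135) = j/135)
u(L) = 6 + 136*√L (u(L) = 6 - (-136)*√L = 6 + 136*√L)
(W(-146) - 32132) + u(-6) = ((1/135)*(-146) - 32132) + (6 + 136*√(-6)) = (-146/135 - 32132) + (6 + 136*(I*√6)) = -4337966/135 + (6 + 136*I*√6) = -4337156/135 + 136*I*√6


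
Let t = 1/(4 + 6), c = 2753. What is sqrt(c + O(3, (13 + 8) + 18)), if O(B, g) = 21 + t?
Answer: sqrt(277410)/10 ≈ 52.670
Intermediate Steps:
t = 1/10 ≈ 0.10000
O(B, g) = 211/10 (O(B, g) = 21 + 1/10 = 211/10)
sqrt(c + O(3, (13 + 8) + 18)) = sqrt(2753 + 211/10) = sqrt(27741/10) = sqrt(277410)/10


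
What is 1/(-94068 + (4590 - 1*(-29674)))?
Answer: -1/59804 ≈ -1.6721e-5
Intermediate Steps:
1/(-94068 + (4590 - 1*(-29674))) = 1/(-94068 + (4590 + 29674)) = 1/(-94068 + 34264) = 1/(-59804) = -1/59804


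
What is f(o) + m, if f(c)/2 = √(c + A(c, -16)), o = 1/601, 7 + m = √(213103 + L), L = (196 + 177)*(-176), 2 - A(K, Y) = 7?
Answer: -7 + √147455 + 4*I*√451351/601 ≈ 377.0 + 4.4714*I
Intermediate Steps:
A(K, Y) = -5 (A(K, Y) = 2 - 1*7 = 2 - 7 = -5)
L = -65648 (L = 373*(-176) = -65648)
m = -7 + √147455 (m = -7 + √(213103 - 65648) = -7 + √147455 ≈ 377.00)
o = 1/601 ≈ 0.0016639
f(c) = 2*√(-5 + c) (f(c) = 2*√(c - 5) = 2*√(-5 + c))
f(o) + m = 2*√(-5 + 1/601) + (-7 + √147455) = 2*√(-3004/601) + (-7 + √147455) = 2*(2*I*√451351/601) + (-7 + √147455) = 4*I*√451351/601 + (-7 + √147455) = -7 + √147455 + 4*I*√451351/601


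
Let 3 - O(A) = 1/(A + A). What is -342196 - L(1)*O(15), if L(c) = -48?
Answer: -1710268/5 ≈ -3.4205e+5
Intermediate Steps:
O(A) = 3 - 1/(2*A) (O(A) = 3 - 1/(A + A) = 3 - 1/(2*A))
-342196 - L(1)*O(15) = -342196 - (-48)*(3 - ½/15) = -342196 - (-48)*(3 - ½*1/15) = -342196 - (-48)*(3 - 1/30) = -342196 - (-48)*89/30 = -342196 - 1*(-712/5) = -342196 + 712/5 = -1710268/5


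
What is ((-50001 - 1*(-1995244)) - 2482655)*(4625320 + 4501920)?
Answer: -4905088302880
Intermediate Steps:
((-50001 - 1*(-1995244)) - 2482655)*(4625320 + 4501920) = ((-50001 + 1995244) - 2482655)*9127240 = (1945243 - 2482655)*9127240 = -537412*9127240 = -4905088302880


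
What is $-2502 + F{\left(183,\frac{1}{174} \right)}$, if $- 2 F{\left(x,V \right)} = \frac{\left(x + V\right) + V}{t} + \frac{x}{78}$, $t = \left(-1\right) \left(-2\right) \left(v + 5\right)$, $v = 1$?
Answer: $- \frac{17038279}{6786} \approx -2510.8$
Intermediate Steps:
$t = 12$ ($t = \left(-1\right) \left(-2\right) \left(1 + 5\right) = 2 \cdot 6 = 12$)
$F{\left(x,V \right)} = - \frac{5 x}{104} - \frac{V}{12}$ ($F{\left(x,V \right)} = - \frac{\frac{\left(x + V\right) + V}{12} + \frac{x}{78}}{2} = - \frac{\left(\left(V + x\right) + V\right) \frac{1}{12} + x \frac{1}{78}}{2} = - \frac{\left(x + 2 V\right) \frac{1}{12} + \frac{x}{78}}{2} = - \frac{\left(\frac{V}{6} + \frac{x}{12}\right) + \frac{x}{78}}{2} = - \frac{\frac{V}{6} + \frac{5 x}{52}}{2} = - \frac{5 x}{104} - \frac{V}{12}$)
$-2502 + F{\left(183,\frac{1}{174} \right)} = -2502 - \left(\frac{915}{104} + \frac{1}{12 \cdot 174}\right) = -2502 - \frac{59707}{6786} = - \frac{17038279}{6786}$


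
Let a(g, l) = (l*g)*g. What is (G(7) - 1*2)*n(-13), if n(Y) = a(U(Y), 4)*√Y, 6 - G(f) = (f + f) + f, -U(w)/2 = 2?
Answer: -1088*I*√13 ≈ -3922.8*I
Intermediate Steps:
U(w) = -4 (U(w) = -2*2 = -4)
a(g, l) = l*g² (a(g, l) = (g*l)*g = l*g²)
G(f) = 6 - 3*f (G(f) = 6 - ((f + f) + f) = 6 - (2*f + f) = 6 - 3*f)
n(Y) = 64*√Y (n(Y) = (4*(-4)²)*√Y = (4*16)*√Y = 64*√Y)
(G(7) - 1*2)*n(-13) = ((6 - 3*7) - 1*2)*(64*√(-13)) = ((6 - 21) - 2)*(64*(I*√13)) = (-15 - 2)*(64*I*√13) = -1088*I*√13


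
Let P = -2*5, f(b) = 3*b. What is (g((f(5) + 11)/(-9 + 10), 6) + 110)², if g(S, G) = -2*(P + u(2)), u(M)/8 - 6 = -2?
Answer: 4356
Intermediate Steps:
u(M) = 32 (u(M) = 48 + 8*(-2) = 48 - 16 = 32)
P = -10
g(S, G) = -44 (g(S, G) = -2*(-10 + 32) = -2*22 = -44)
(g((f(5) + 11)/(-9 + 10), 6) + 110)² = (-44 + 110)² = 66² = 4356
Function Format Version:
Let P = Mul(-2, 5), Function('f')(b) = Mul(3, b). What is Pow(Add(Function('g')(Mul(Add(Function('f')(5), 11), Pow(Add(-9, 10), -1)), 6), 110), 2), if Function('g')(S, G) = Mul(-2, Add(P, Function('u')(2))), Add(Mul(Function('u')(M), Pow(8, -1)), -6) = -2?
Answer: 4356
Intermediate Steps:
Function('u')(M) = 32 (Function('u')(M) = Add(48, Mul(8, -2)) = Add(48, -16) = 32)
P = -10
Function('g')(S, G) = -44 (Function('g')(S, G) = Mul(-2, Add(-10, 32)) = Mul(-2, 22) = -44)
Pow(Add(Function('g')(Mul(Add(Function('f')(5), 11), Pow(Add(-9, 10), -1)), 6), 110), 2) = Pow(Add(-44, 110), 2) = Pow(66, 2) = 4356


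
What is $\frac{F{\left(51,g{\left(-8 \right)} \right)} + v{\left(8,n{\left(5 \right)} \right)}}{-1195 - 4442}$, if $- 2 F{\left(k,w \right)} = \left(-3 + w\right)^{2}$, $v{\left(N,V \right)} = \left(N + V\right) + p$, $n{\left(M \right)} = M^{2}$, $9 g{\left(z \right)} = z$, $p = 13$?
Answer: $- \frac{6227}{913194} \approx -0.0068189$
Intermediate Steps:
$g{\left(z \right)} = \frac{z}{9}$
$v{\left(N,V \right)} = 13 + N + V$ ($v{\left(N,V \right)} = \left(N + V\right) + 13 = 13 + N + V$)
$F{\left(k,w \right)} = - \frac{\left(-3 + w\right)^{2}}{2}$
$\frac{F{\left(51,g{\left(-8 \right)} \right)} + v{\left(8,n{\left(5 \right)} \right)}}{-1195 - 4442} = \frac{- \frac{\left(-3 + \frac{1}{9} \left(-8\right)\right)^{2}}{2} + \left(13 + 8 + 5^{2}\right)}{-1195 - 4442} = \frac{- \frac{\left(-3 - \frac{8}{9}\right)^{2}}{2} + \left(13 + 8 + 25\right)}{-5637} = \left(- \frac{\left(- \frac{35}{9}\right)^{2}}{2} + 46\right) \left(- \frac{1}{5637}\right) = \left(\left(- \frac{1}{2}\right) \frac{1225}{81} + 46\right) \left(- \frac{1}{5637}\right) = \left(- \frac{1225}{162} + 46\right) \left(- \frac{1}{5637}\right) = \frac{6227}{162} \left(- \frac{1}{5637}\right) = - \frac{6227}{913194}$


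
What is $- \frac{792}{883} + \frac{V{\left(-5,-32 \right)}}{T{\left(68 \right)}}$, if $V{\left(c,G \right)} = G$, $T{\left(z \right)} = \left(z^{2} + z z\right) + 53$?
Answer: $- \frac{7394648}{8212783} \approx -0.90038$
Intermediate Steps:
$T{\left(z \right)} = 53 + 2 z^{2}$ ($T{\left(z \right)} = \left(z^{2} + z^{2}\right) + 53 = 2 z^{2} + 53 = 53 + 2 z^{2}$)
$- \frac{792}{883} + \frac{V{\left(-5,-32 \right)}}{T{\left(68 \right)}} = - \frac{792}{883} - \frac{32}{53 + 2 \cdot 68^{2}} = \left(-792\right) \frac{1}{883} - \frac{32}{53 + 2 \cdot 4624} = - \frac{792}{883} - \frac{32}{53 + 9248} = - \frac{792}{883} - \frac{32}{9301} = - \frac{7394648}{8212783}$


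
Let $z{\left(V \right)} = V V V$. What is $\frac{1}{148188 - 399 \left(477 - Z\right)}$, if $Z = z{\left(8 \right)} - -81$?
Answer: $\frac{1}{194472} \approx 5.1421 \cdot 10^{-6}$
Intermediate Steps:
$z{\left(V \right)} = V^{3}$ ($z{\left(V \right)} = V^{2} V = V^{3}$)
$Z = 593$ ($Z = 8^{3} - -81 = 512 + 81 = 593$)
$\frac{1}{148188 - 399 \left(477 - Z\right)} = \frac{1}{148188 - 399 \left(477 - 593\right)} = \frac{1}{148188 - -46284} = \frac{1}{148188 + 46284} = \frac{1}{194472}$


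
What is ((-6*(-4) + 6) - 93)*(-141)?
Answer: 8883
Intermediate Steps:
((-6*(-4) + 6) - 93)*(-141) = ((-1*(-24) + 6) - 93)*(-141) = ((24 + 6) - 93)*(-141) = (30 - 93)*(-141) = -63*(-141) = 8883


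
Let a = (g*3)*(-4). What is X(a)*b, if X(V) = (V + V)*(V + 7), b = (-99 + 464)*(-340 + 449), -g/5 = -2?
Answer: 1078969200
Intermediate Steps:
g = 10 (g = -5*(-2) = 10)
a = -120 (a = (10*3)*(-4) = 30*(-4) = -120)
b = 39785 (b = 365*109 = 39785)
X(V) = 2*V*(7 + V) (X(V) = (2*V)*(7 + V) = 2*V*(7 + V))
X(a)*b = (2*(-120)*(7 - 120))*39785 = (2*(-120)*(-113))*39785 = 27120*39785 = 1078969200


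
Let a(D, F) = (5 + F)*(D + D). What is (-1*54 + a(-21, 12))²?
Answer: 589824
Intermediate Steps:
a(D, F) = 2*D*(5 + F) (a(D, F) = (5 + F)*(2*D) = 2*D*(5 + F))
(-1*54 + a(-21, 12))² = (-1*54 + 2*(-21)*(5 + 12))² = (-54 + 2*(-21)*17)² = (-54 - 714)² = (-768)² = 589824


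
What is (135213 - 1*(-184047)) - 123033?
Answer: 196227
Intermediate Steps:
(135213 - 1*(-184047)) - 123033 = (135213 + 184047) - 123033 = 319260 - 123033 = 196227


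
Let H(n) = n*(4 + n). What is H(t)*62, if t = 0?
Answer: 0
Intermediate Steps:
H(t)*62 = (0*(4 + 0))*62 = (0*4)*62 = 0*62 = 0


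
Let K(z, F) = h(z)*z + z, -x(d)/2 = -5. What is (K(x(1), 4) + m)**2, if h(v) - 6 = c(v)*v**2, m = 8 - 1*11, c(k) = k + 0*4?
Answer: 101344489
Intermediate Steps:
x(d) = 10 (x(d) = -2*(-5) = 10)
c(k) = k (c(k) = k + 0 = k)
m = -3 (m = 8 - 11 = -3)
h(v) = 6 + v**3 (h(v) = 6 + v*v**2 = 6 + v**3)
K(z, F) = z + z*(6 + z**3) (K(z, F) = (6 + z**3)*z + z = z*(6 + z**3) + z = z + z*(6 + z**3))
(K(x(1), 4) + m)**2 = (10*(7 + 10**3) - 3)**2 = (10*(7 + 1000) - 3)**2 = (10*1007 - 3)**2 = (10070 - 3)**2 = 10067**2 = 101344489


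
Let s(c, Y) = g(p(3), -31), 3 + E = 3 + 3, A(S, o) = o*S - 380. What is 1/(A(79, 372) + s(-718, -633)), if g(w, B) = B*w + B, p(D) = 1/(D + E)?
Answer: 6/173831 ≈ 3.4516e-5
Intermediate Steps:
A(S, o) = -380 + S*o (A(S, o) = S*o - 380 = -380 + S*o)
E = 3 (E = -3 + (3 + 3) = -3 + 6 = 3)
p(D) = 1/(3 + D) (p(D) = 1/(D + 3) = 1/(3 + D))
g(w, B) = B + B*w
s(c, Y) = -217/6 (s(c, Y) = -31*(1 + 1/(3 + 3)) = -31*(1 + 1/6) = -31*7/6 = -217/6)
1/(A(79, 372) + s(-718, -633)) = 1/((-380 + 79*372) - 217/6) = 1/((-380 + 29388) - 217/6) = 1/(29008 - 217/6) = 1/(173831/6) = 6/173831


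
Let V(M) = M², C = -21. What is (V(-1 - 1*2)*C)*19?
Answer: -3591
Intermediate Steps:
(V(-1 - 1*2)*C)*19 = ((-1 - 1*2)²*(-21))*19 = ((-1 - 2)²*(-21))*19 = ((-3)²*(-21))*19 = (9*(-21))*19 = -189*19 = -3591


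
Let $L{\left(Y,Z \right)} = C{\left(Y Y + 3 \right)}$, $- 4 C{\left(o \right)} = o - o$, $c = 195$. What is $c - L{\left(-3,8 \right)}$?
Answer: $195$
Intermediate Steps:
$C{\left(o \right)} = 0$ ($C{\left(o \right)} = - \frac{o - o}{4} = \left(- \frac{1}{4}\right) 0 = 0$)
$L{\left(Y,Z \right)} = 0$
$c - L{\left(-3,8 \right)} = 195 - 0 = 195 + 0 = 195$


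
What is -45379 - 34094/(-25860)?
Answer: -586733423/12930 ≈ -45378.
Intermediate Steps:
-45379 - 34094/(-25860) = -45379 - 34094*(-1)/25860 = -45379 - 1*(-17047/12930) = -45379 + 17047/12930 = -586733423/12930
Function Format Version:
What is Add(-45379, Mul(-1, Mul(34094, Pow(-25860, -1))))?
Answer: Rational(-586733423, 12930) ≈ -45378.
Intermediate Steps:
Add(-45379, Mul(-1, Mul(34094, Pow(-25860, -1)))) = Add(-45379, Mul(-1, Mul(34094, Rational(-1, 25860)))) = Add(-45379, Mul(-1, Rational(-17047, 12930))) = Add(-45379, Rational(17047, 12930)) = Rational(-586733423, 12930)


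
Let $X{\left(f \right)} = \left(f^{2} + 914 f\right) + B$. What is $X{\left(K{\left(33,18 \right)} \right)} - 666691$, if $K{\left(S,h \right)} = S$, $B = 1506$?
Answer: $-633934$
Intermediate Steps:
$X{\left(f \right)} = 1506 + f^{2} + 914 f$ ($X{\left(f \right)} = \left(f^{2} + 914 f\right) + 1506 = 1506 + f^{2} + 914 f$)
$X{\left(K{\left(33,18 \right)} \right)} - 666691 = \left(1506 + 33^{2} + 914 \cdot 33\right) - 666691 = \left(1506 + 1089 + 30162\right) - 666691 = 32757 - 666691 = -633934$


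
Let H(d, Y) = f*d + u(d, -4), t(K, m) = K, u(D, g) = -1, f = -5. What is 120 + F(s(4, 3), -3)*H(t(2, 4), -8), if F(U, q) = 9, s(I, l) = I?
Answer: 21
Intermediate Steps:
H(d, Y) = -1 - 5*d (H(d, Y) = -5*d - 1 = -1 - 5*d)
120 + F(s(4, 3), -3)*H(t(2, 4), -8) = 120 + 9*(-1 - 5*2) = 120 + 9*(-1 - 10) = 120 + 9*(-11) = 120 - 99 = 21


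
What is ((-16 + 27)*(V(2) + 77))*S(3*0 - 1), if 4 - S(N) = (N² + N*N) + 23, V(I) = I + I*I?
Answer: -19173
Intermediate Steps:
V(I) = I + I²
S(N) = -19 - 2*N² (S(N) = 4 - ((N² + N*N) + 23) = 4 - ((N² + N²) + 23) = 4 - (2*N² + 23) = 4 - (23 + 2*N²) = 4 + (-23 - 2*N²) = -19 - 2*N²)
((-16 + 27)*(V(2) + 77))*S(3*0 - 1) = ((-16 + 27)*(2*(1 + 2) + 77))*(-19 - 2*(3*0 - 1)²) = (11*(2*3 + 77))*(-19 - 2*(0 - 1)²) = (11*(6 + 77))*(-19 - 2*(-1)²) = (11*83)*(-19 - 2*1) = 913*(-19 - 2) = 913*(-21) = -19173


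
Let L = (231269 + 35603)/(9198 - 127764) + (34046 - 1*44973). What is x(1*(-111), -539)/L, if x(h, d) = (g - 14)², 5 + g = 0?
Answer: -21401163/647918777 ≈ -0.033031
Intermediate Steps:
g = -5 (g = -5 + 0 = -5)
x(h, d) = 361 (x(h, d) = (-5 - 14)² = (-19)² = 361)
L = -647918777/59283 (L = 266872/(-118566) + (34046 - 44973) = 266872*(-1/118566) - 10927 = -133436/59283 - 10927 = -647918777/59283 ≈ -10929.)
x(1*(-111), -539)/L = 361/(-647918777/59283) = 361*(-59283/647918777) = -21401163/647918777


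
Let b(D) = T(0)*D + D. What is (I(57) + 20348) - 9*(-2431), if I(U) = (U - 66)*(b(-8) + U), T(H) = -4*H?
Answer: 41786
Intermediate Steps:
b(D) = D (b(D) = (-4*0)*D + D = 0*D + D = 0 + D = D)
I(U) = (-66 + U)*(-8 + U) (I(U) = (U - 66)*(-8 + U) = (-66 + U)*(-8 + U))
(I(57) + 20348) - 9*(-2431) = ((528 + 57**2 - 74*57) + 20348) - 9*(-2431) = ((528 + 3249 - 4218) + 20348) + 21879 = (-441 + 20348) + 21879 = 19907 + 21879 = 41786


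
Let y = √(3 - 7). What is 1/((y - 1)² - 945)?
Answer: -237/224680 + I/224680 ≈ -0.0010548 + 4.4508e-6*I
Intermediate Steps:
y = 2*I (y = √(-4) = 2*I ≈ 2.0*I)
1/((y - 1)² - 945) = 1/((2*I - 1)² - 945) = 1/((-1 + 2*I)² - 945) = 1/(-945 + (-1 + 2*I)²)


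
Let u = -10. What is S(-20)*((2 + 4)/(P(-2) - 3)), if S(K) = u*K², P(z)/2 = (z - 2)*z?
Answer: -24000/13 ≈ -1846.2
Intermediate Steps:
P(z) = 2*z*(-2 + z) (P(z) = 2*((z - 2)*z) = 2*((-2 + z)*z) = 2*(z*(-2 + z)) = 2*z*(-2 + z))
S(K) = -10*K²
S(-20)*((2 + 4)/(P(-2) - 3)) = (-10*(-20)²)*((2 + 4)/(2*(-2)*(-2 - 2) - 3)) = (-10*400)*(6/(2*(-2)*(-4) - 3)) = -24000/(16 - 3) = -24000/13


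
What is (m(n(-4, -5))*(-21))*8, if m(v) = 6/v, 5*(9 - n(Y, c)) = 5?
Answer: -126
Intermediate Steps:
n(Y, c) = 8 (n(Y, c) = 9 - ⅕*5 = 9 - 1 = 8)
(m(n(-4, -5))*(-21))*8 = ((6/8)*(-21))*8 = ((6*(⅛))*(-21))*8 = ((¾)*(-21))*8 = -63/4*8 = -126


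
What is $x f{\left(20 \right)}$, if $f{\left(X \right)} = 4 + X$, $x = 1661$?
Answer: $39864$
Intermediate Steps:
$x f{\left(20 \right)} = 1661 \left(4 + 20\right) = 1661 \cdot 24 = 39864$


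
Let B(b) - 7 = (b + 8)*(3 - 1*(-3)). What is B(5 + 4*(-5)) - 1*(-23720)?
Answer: 23685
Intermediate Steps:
B(b) = 55 + 6*b (B(b) = 7 + (b + 8)*(3 - 1*(-3)) = 7 + (8 + b)*(3 + 3) = 7 + (8 + b)*6 = 7 + (48 + 6*b) = 55 + 6*b)
B(5 + 4*(-5)) - 1*(-23720) = (55 + 6*(5 + 4*(-5))) - 1*(-23720) = (55 + 6*(5 - 20)) + 23720 = (55 + 6*(-15)) + 23720 = (55 - 90) + 23720 = -35 + 23720 = 23685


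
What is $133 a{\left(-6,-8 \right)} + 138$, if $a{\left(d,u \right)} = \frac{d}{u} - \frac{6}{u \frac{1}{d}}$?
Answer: $- \frac{1443}{4} \approx -360.75$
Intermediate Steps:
$a{\left(d,u \right)} = - \frac{5 d}{u}$ ($a{\left(d,u \right)} = \frac{d}{u} - 6 \frac{d}{u} = \frac{d}{u} - \frac{6 d}{u} = - \frac{5 d}{u}$)
$133 a{\left(-6,-8 \right)} + 138 = 133 \left(\left(-5\right) \left(-6\right) \frac{1}{-8}\right) + 138 = 133 \left(\left(-5\right) \left(-6\right) \left(- \frac{1}{8}\right)\right) + 138 = 133 \left(- \frac{15}{4}\right) + 138 = - \frac{1995}{4} + 138 = - \frac{1443}{4}$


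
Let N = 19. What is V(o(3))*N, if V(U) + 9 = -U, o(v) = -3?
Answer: -114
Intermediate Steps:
V(U) = -9 - U
V(o(3))*N = (-9 - 1*(-3))*19 = (-9 + 3)*19 = -6*19 = -114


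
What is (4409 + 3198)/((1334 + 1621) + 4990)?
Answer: 7607/7945 ≈ 0.95746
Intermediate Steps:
(4409 + 3198)/((1334 + 1621) + 4990) = 7607/(2955 + 4990) = 7607/7945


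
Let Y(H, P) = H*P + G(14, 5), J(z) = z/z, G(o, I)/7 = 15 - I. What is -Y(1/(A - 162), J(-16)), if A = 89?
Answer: -5109/73 ≈ -69.986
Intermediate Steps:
G(o, I) = 105 - 7*I (G(o, I) = 7*(15 - I) = 105 - 7*I)
J(z) = 1
Y(H, P) = 70 + H*P (Y(H, P) = H*P + (105 - 7*5) = H*P + (105 - 35) = H*P + 70 = 70 + H*P)
-Y(1/(A - 162), J(-16)) = -(70 + 1/(89 - 162)) = -(70 + 1/(-73)) = -(70 - 1/73*1) = -(70 - 1/73) = -1*5109/73 = -5109/73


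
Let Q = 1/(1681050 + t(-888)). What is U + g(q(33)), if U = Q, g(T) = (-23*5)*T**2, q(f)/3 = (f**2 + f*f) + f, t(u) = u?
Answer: -8500979973116069/1680162 ≈ -5.0596e+9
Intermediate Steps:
q(f) = 3*f + 6*f**2 (q(f) = 3*((f**2 + f*f) + f) = 3*((f**2 + f**2) + f) = 3*(2*f**2 + f) = 3*(f + 2*f**2) = 3*f + 6*f**2)
g(T) = -115*T**2
Q = 1/1680162 (Q = 1/(1681050 - 888) = 1/1680162 ≈ 5.9518e-7)
U = 1/1680162 ≈ 5.9518e-7
U + g(q(33)) = 1/1680162 - 115*9801*(1 + 2*33)**2 = 1/1680162 - 115*9801*(1 + 66)**2 = 1/1680162 - 115*(3*33*67)**2 = 1/1680162 - 115*6633**2 = 1/1680162 - 115*43996689 = 1/1680162 - 5059619235 = -8500979973116069/1680162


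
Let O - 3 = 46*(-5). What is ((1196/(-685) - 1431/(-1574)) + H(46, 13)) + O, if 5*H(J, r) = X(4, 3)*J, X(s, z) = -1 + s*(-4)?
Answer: -82856063/215638 ≈ -384.24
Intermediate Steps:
O = -227 (O = 3 + 46*(-5) = 3 - 230 = -227)
X(s, z) = -1 - 4*s
H(J, r) = -17*J/5 (H(J, r) = ((-1 - 4*4)*J)/5 = ((-1 - 16)*J)/5 = (-17*J)/5 = -17*J/5)
((1196/(-685) - 1431/(-1574)) + H(46, 13)) + O = ((1196/(-685) - 1431/(-1574)) - 17/5*46) - 227 = ((1196*(-1/685) - 1431*(-1/1574)) - 782/5) - 227 = ((-1196/685 + 1431/1574) - 782/5) - 227 = (-902269/1078190 - 782/5) - 227 = -33906237/215638 - 227 = -82856063/215638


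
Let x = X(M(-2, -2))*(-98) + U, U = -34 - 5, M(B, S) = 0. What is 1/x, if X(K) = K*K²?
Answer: -1/39 ≈ -0.025641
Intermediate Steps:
X(K) = K³
U = -39
x = -39 (x = 0³*(-98) - 39 = 0*(-98) - 39 = 0 - 39 = -39)
1/x = 1/(-39) = -1/39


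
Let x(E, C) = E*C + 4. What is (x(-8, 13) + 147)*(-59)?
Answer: -2773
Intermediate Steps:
x(E, C) = 4 + C*E (x(E, C) = C*E + 4 = 4 + C*E)
(x(-8, 13) + 147)*(-59) = ((4 + 13*(-8)) + 147)*(-59) = ((4 - 104) + 147)*(-59) = (-100 + 147)*(-59) = 47*(-59) = -2773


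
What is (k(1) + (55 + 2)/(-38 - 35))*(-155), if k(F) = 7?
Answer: -70370/73 ≈ -963.97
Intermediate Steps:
(k(1) + (55 + 2)/(-38 - 35))*(-155) = (7 + (55 + 2)/(-38 - 35))*(-155) = (7 + 57/(-73))*(-155) = (7 + 57*(-1/73))*(-155) = (7 - 57/73)*(-155) = (454/73)*(-155) = -70370/73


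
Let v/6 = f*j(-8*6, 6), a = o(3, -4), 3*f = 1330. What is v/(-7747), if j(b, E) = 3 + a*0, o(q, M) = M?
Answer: -7980/7747 ≈ -1.0301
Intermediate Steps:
f = 1330/3 (f = (⅓)*1330 = 1330/3 ≈ 443.33)
a = -4
j(b, E) = 3 (j(b, E) = 3 - 4*0 = 3 + 0 = 3)
v = 7980 (v = 6*((1330/3)*3) = 6*1330 = 7980)
v/(-7747) = 7980/(-7747) = 7980*(-1/7747) = -7980/7747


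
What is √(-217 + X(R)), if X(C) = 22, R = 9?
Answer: I*√195 ≈ 13.964*I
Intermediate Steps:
√(-217 + X(R)) = √(-217 + 22) = √(-195) = I*√195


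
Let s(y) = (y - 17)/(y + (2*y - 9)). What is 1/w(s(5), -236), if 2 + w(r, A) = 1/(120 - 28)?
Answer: -92/183 ≈ -0.50273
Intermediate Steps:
s(y) = (-17 + y)/(-9 + 3*y) (s(y) = (-17 + y)/(y + (-9 + 2*y)) = (-17 + y)/(-9 + 3*y))
w(r, A) = -183/92 (w(r, A) = -2 + 1/(120 - 28) = -2 + 1/92 = -183/92)
1/w(s(5), -236) = 1/(-183/92) = -92/183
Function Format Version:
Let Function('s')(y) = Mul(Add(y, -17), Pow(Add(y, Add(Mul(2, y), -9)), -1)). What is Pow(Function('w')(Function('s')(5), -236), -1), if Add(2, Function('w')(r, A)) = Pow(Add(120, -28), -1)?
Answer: Rational(-92, 183) ≈ -0.50273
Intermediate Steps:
Function('s')(y) = Mul(Pow(Add(-9, Mul(3, y)), -1), Add(-17, y)) (Function('s')(y) = Mul(Add(-17, y), Pow(Add(y, Add(-9, Mul(2, y))), -1)) = Mul(Add(-17, y), Pow(Add(-9, Mul(3, y)), -1)) = Mul(Pow(Add(-9, Mul(3, y)), -1), Add(-17, y)))
Function('w')(r, A) = Rational(-183, 92) (Function('w')(r, A) = Add(-2, Pow(Add(120, -28), -1)) = Add(-2, Pow(92, -1)) = Add(-2, Rational(1, 92)) = Rational(-183, 92))
Pow(Function('w')(Function('s')(5), -236), -1) = Pow(Rational(-183, 92), -1) = Rational(-92, 183)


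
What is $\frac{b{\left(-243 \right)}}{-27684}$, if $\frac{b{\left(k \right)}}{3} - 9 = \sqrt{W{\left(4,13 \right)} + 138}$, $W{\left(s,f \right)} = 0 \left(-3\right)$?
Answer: $- \frac{3}{3076} - \frac{\sqrt{138}}{9228} \approx -0.0022483$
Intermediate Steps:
$W{\left(s,f \right)} = 0$
$b{\left(k \right)} = 27 + 3 \sqrt{138}$ ($b{\left(k \right)} = 27 + 3 \sqrt{0 + 138} = 27 + 3 \sqrt{138}$)
$\frac{b{\left(-243 \right)}}{-27684} = \frac{27 + 3 \sqrt{138}}{-27684} = \left(27 + 3 \sqrt{138}\right) \left(- \frac{1}{27684}\right) = - \frac{3}{3076} - \frac{\sqrt{138}}{9228}$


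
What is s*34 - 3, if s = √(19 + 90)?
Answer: -3 + 34*√109 ≈ 351.97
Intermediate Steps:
s = √109 ≈ 10.440
s*34 - 3 = √109*34 - 3 = 34*√109 - 3 = -3 + 34*√109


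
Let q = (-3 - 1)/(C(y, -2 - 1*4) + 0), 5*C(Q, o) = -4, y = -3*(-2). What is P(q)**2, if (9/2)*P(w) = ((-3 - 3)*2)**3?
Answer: 147456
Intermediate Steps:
y = 6
C(Q, o) = -4/5 (C(Q, o) = (1/5)*(-4) = -4/5)
q = 5 (q = (-3 - 1)/(-4/5 + 0) = -4/(-4/5) = -4*(-5/4) = 5)
P(w) = -384 (P(w) = 2*((-3 - 3)*2)**3/9 = 2*(-6*2)**3/9 = (2/9)*(-12)**3 = (2/9)*(-1728) = -384)
P(q)**2 = (-384)**2 = 147456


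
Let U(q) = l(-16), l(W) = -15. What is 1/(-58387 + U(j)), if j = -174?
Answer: -1/58402 ≈ -1.7123e-5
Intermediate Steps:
U(q) = -15
1/(-58387 + U(j)) = 1/(-58387 - 15) = 1/(-58402) = -1/58402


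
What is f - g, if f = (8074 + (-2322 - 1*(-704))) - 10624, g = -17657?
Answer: 13489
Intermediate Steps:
f = -4168 (f = (8074 + (-2322 + 704)) - 10624 = (8074 - 1618) - 10624 = 6456 - 10624 = -4168)
f - g = -4168 - 1*(-17657) = -4168 + 17657 = 13489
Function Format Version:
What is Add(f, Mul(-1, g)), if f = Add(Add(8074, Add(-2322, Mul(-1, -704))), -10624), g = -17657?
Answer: 13489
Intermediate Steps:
f = -4168 (f = Add(Add(8074, Add(-2322, 704)), -10624) = Add(Add(8074, -1618), -10624) = Add(6456, -10624) = -4168)
Add(f, Mul(-1, g)) = Add(-4168, Mul(-1, -17657)) = Add(-4168, 17657) = 13489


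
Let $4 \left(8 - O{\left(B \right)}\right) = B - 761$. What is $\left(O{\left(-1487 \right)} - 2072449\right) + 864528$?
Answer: $-1207351$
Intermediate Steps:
$O{\left(B \right)} = \frac{793}{4} - \frac{B}{4}$ ($O{\left(B \right)} = 8 - \frac{B - 761}{4} = 8 - \frac{-761 + B}{4} = 8 - \left(- \frac{761}{4} + \frac{B}{4}\right) = \frac{793}{4} - \frac{B}{4}$)
$\left(O{\left(-1487 \right)} - 2072449\right) + 864528 = \left(\left(\frac{793}{4} - - \frac{1487}{4}\right) - 2072449\right) + 864528 = \left(\left(\frac{793}{4} + \frac{1487}{4}\right) - 2072449\right) + 864528 = \left(570 - 2072449\right) + 864528 = -2071879 + 864528 = -1207351$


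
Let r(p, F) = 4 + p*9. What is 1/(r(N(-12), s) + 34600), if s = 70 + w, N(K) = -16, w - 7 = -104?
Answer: 1/34460 ≈ 2.9019e-5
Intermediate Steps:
w = -97 (w = 7 - 104 = -97)
s = -27 (s = 70 - 97 = -27)
r(p, F) = 4 + 9*p
1/(r(N(-12), s) + 34600) = 1/((4 + 9*(-16)) + 34600) = 1/((4 - 144) + 34600) = 1/(-140 + 34600) = 1/34460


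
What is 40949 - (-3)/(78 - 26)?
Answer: 2129351/52 ≈ 40949.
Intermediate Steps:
40949 - (-3)/(78 - 26) = 40949 - (-3)/52 = 40949 - 1*(-3/52) = 40949 + 3/52 = 2129351/52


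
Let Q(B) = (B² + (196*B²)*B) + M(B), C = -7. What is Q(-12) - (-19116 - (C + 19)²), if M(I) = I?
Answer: -319296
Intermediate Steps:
Q(B) = B + B² + 196*B³ (Q(B) = (B² + (196*B²)*B) + B = (B² + 196*B³) + B = B + B² + 196*B³)
Q(-12) - (-19116 - (C + 19)²) = -12*(1 - 12 + 196*(-12)²) - (-19116 - (-7 + 19)²) = -12*(1 - 12 + 196*144) - (-19116 - 1*12²) = -12*(1 - 12 + 28224) - (-19116 - 1*144) = -12*28213 - (-19116 - 144) = -338556 - 1*(-19260) = -338556 + 19260 = -319296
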